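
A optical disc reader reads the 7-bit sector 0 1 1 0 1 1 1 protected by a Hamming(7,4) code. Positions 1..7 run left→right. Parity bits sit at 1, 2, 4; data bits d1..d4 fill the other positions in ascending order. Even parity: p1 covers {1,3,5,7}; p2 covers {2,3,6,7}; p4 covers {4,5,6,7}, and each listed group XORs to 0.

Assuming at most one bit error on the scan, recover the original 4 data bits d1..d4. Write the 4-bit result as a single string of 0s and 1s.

s1 (pos 1,3,5,7): 0⊕1⊕1⊕1 = 1
s2 (pos 2,3,6,7): 1⊕1⊕1⊕1 = 0
s4 (pos 4,5,6,7): 0⊕1⊕1⊕1 = 1
Syndrome s4…s1 = 101 → error at position 5.
Flip position 5: 0110111 → 0110011
Read data bits from positions 3,5,6,7: 1011

1011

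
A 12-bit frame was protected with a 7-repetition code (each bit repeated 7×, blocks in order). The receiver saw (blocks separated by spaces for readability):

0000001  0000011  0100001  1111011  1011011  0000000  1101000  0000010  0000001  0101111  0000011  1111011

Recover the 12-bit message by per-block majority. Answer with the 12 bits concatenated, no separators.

000110000101

Block 1 (0000001): 1 one → 0
Block 2 (0000011): 2 ones → 0
Block 3 (0100001): 2 ones → 0
Block 4 (1111011): 6 ones → 1
Block 5 (1011011): 5 ones → 1
Block 6 (0000000): 0 ones → 0
Block 7 (1101000): 3 ones → 0
Block 8 (0000010): 1 one → 0
Block 9 (0000001): 1 one → 0
Block 10 (0101111): 5 ones → 1
Block 11 (0000011): 2 ones → 0
Block 12 (1111011): 6 ones → 1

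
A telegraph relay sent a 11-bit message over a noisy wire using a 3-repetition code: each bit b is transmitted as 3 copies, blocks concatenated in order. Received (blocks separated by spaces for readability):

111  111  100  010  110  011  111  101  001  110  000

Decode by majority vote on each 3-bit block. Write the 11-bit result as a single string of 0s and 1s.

11001111010

Block 1 (111): 3 ones → 1
Block 2 (111): 3 ones → 1
Block 3 (100): 1 one → 0
Block 4 (010): 1 one → 0
Block 5 (110): 2 ones → 1
Block 6 (011): 2 ones → 1
Block 7 (111): 3 ones → 1
Block 8 (101): 2 ones → 1
Block 9 (001): 1 one → 0
Block 10 (110): 2 ones → 1
Block 11 (000): 0 ones → 0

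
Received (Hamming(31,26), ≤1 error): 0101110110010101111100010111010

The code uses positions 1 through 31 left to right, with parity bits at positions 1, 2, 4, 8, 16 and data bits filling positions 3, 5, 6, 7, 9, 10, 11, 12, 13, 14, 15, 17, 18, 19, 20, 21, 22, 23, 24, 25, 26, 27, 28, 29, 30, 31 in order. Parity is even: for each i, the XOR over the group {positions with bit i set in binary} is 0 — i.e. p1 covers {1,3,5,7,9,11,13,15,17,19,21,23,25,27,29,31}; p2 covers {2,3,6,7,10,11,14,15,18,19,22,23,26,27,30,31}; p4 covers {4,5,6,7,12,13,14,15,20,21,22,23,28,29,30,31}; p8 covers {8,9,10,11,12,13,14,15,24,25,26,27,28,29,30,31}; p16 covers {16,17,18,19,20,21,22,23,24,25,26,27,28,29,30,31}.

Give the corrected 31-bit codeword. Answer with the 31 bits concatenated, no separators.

s1 (pos 1,3,5,7,9,11,13,15,17,19,21,23,25,27,29,31): 0⊕0⊕1⊕0⊕1⊕0⊕0⊕0⊕1⊕1⊕0⊕0⊕0⊕1⊕0⊕0 = 1
s2 (pos 2,3,6,7,10,11,14,15,18,19,22,23,26,27,30,31): 1⊕0⊕1⊕0⊕0⊕0⊕1⊕0⊕1⊕1⊕0⊕0⊕1⊕1⊕1⊕0 = 0
s4 (pos 4,5,6,7,12,13,14,15,20,21,22,23,28,29,30,31): 1⊕1⊕1⊕0⊕1⊕0⊕1⊕0⊕1⊕0⊕0⊕0⊕1⊕0⊕1⊕0 = 0
s8 (pos 8,9,10,11,12,13,14,15,24,25,26,27,28,29,30,31): 1⊕1⊕0⊕0⊕1⊕0⊕1⊕0⊕1⊕0⊕1⊕1⊕1⊕0⊕1⊕0 = 1
s16 (pos 16,17,18,19,20,21,22,23,24,25,26,27,28,29,30,31): 1⊕1⊕1⊕1⊕1⊕0⊕0⊕0⊕1⊕0⊕1⊕1⊕1⊕0⊕1⊕0 = 0
Syndrome s16…s1 = 01001 → error at position 9.
Flip position 9: 0101110110010101111100010111010 → 0101110100010101111100010111010

0101110100010101111100010111010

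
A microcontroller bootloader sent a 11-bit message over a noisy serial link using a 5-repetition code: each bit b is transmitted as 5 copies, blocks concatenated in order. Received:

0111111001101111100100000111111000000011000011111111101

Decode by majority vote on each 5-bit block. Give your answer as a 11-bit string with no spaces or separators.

Block 1 (01111): 4 ones → 1
Block 2 (11001): 3 ones → 1
Block 3 (10111): 4 ones → 1
Block 4 (11001): 3 ones → 1
Block 5 (00000): 0 ones → 0
Block 6 (11111): 5 ones → 1
Block 7 (10000): 1 one → 0
Block 8 (00011): 2 ones → 0
Block 9 (00001): 1 one → 0
Block 10 (11111): 5 ones → 1
Block 11 (11101): 4 ones → 1

11110100011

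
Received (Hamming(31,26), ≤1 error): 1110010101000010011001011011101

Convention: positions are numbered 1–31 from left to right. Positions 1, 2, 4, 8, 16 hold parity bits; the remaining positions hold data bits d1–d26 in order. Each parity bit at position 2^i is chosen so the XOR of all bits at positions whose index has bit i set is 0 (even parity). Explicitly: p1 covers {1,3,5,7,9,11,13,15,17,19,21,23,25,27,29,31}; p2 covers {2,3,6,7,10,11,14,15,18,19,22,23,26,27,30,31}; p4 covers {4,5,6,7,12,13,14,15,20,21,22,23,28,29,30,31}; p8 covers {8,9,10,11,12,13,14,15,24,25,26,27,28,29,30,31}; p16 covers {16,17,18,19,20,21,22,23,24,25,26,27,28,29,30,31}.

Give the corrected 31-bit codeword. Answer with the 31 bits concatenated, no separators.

s1 (pos 1,3,5,7,9,11,13,15,17,19,21,23,25,27,29,31): 1⊕1⊕0⊕0⊕0⊕0⊕0⊕1⊕0⊕1⊕0⊕0⊕1⊕1⊕1⊕1 = 0
s2 (pos 2,3,6,7,10,11,14,15,18,19,22,23,26,27,30,31): 1⊕1⊕1⊕0⊕1⊕0⊕0⊕1⊕1⊕1⊕1⊕0⊕0⊕1⊕0⊕1 = 0
s4 (pos 4,5,6,7,12,13,14,15,20,21,22,23,28,29,30,31): 0⊕0⊕1⊕0⊕0⊕0⊕0⊕1⊕0⊕0⊕1⊕0⊕1⊕1⊕0⊕1 = 0
s8 (pos 8,9,10,11,12,13,14,15,24,25,26,27,28,29,30,31): 1⊕0⊕1⊕0⊕0⊕0⊕0⊕1⊕1⊕1⊕0⊕1⊕1⊕1⊕0⊕1 = 1
s16 (pos 16,17,18,19,20,21,22,23,24,25,26,27,28,29,30,31): 0⊕0⊕1⊕1⊕0⊕0⊕1⊕0⊕1⊕1⊕0⊕1⊕1⊕1⊕0⊕1 = 1
Syndrome s16…s1 = 11000 → error at position 24.
Flip position 24: 1110010101000010011001011011101 → 1110010101000010011001001011101

1110010101000010011001001011101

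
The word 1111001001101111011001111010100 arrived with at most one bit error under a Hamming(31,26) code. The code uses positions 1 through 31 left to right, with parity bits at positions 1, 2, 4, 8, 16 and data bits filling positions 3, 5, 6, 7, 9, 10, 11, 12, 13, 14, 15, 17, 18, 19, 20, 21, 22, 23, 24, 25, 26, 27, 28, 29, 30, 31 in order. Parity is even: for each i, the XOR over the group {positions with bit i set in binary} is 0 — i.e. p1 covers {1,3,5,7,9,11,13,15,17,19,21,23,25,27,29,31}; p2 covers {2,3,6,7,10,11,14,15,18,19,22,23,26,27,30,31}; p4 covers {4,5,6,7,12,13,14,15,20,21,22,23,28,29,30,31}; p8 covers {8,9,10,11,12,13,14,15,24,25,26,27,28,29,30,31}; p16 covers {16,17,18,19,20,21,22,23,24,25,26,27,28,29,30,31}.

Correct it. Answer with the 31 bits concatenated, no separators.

s1 (pos 1,3,5,7,9,11,13,15,17,19,21,23,25,27,29,31): 1⊕1⊕0⊕1⊕0⊕1⊕1⊕1⊕0⊕1⊕0⊕1⊕1⊕1⊕1⊕0 = 1
s2 (pos 2,3,6,7,10,11,14,15,18,19,22,23,26,27,30,31): 1⊕1⊕0⊕1⊕1⊕1⊕1⊕1⊕1⊕1⊕1⊕1⊕0⊕1⊕0⊕0 = 0
s4 (pos 4,5,6,7,12,13,14,15,20,21,22,23,28,29,30,31): 1⊕0⊕0⊕1⊕0⊕1⊕1⊕1⊕0⊕0⊕1⊕1⊕0⊕1⊕0⊕0 = 0
s8 (pos 8,9,10,11,12,13,14,15,24,25,26,27,28,29,30,31): 0⊕0⊕1⊕1⊕0⊕1⊕1⊕1⊕1⊕1⊕0⊕1⊕0⊕1⊕0⊕0 = 1
s16 (pos 16,17,18,19,20,21,22,23,24,25,26,27,28,29,30,31): 1⊕0⊕1⊕1⊕0⊕0⊕1⊕1⊕1⊕1⊕0⊕1⊕0⊕1⊕0⊕0 = 1
Syndrome s16…s1 = 11001 → error at position 25.
Flip position 25: 1111001001101111011001111010100 → 1111001001101111011001110010100

1111001001101111011001110010100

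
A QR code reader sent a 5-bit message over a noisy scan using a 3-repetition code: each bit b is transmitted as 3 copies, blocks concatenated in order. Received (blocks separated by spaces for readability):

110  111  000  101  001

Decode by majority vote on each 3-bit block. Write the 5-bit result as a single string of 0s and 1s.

Block 1 (110): 2 ones → 1
Block 2 (111): 3 ones → 1
Block 3 (000): 0 ones → 0
Block 4 (101): 2 ones → 1
Block 5 (001): 1 one → 0

11010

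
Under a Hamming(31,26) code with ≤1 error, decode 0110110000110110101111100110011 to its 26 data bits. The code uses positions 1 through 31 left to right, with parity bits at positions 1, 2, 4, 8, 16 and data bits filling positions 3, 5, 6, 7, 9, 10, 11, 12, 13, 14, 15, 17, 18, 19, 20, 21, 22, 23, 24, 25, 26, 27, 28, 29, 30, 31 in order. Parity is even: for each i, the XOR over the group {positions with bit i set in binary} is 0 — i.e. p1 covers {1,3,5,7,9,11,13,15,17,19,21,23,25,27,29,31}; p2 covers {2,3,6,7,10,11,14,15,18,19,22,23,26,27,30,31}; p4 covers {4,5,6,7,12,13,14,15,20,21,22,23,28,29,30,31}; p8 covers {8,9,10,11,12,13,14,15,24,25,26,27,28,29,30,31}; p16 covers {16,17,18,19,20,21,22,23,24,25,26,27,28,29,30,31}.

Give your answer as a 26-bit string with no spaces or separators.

11000011011101111100110011

s1 (pos 1,3,5,7,9,11,13,15,17,19,21,23,25,27,29,31): 0⊕1⊕1⊕0⊕0⊕1⊕0⊕1⊕1⊕1⊕1⊕1⊕0⊕1⊕0⊕1 = 0
s2 (pos 2,3,6,7,10,11,14,15,18,19,22,23,26,27,30,31): 1⊕1⊕1⊕0⊕0⊕1⊕1⊕1⊕0⊕1⊕1⊕1⊕1⊕1⊕1⊕1 = 1
s4 (pos 4,5,6,7,12,13,14,15,20,21,22,23,28,29,30,31): 0⊕1⊕1⊕0⊕1⊕0⊕1⊕1⊕1⊕1⊕1⊕1⊕0⊕0⊕1⊕1 = 1
s8 (pos 8,9,10,11,12,13,14,15,24,25,26,27,28,29,30,31): 0⊕0⊕0⊕1⊕1⊕0⊕1⊕1⊕0⊕0⊕1⊕1⊕0⊕0⊕1⊕1 = 0
s16 (pos 16,17,18,19,20,21,22,23,24,25,26,27,28,29,30,31): 0⊕1⊕0⊕1⊕1⊕1⊕1⊕1⊕0⊕0⊕1⊕1⊕0⊕0⊕1⊕1 = 0
Syndrome s16…s1 = 00110 → error at position 6.
Flip position 6: 0110110000110110101111100110011 → 0110100000110110101111100110011
Read data bits from positions 3,5,6,7,9,10,11,12,13,14,15,17,18,19,20,21,22,23,24,25,26,27,28,29,30,31: 11000011011101111100110011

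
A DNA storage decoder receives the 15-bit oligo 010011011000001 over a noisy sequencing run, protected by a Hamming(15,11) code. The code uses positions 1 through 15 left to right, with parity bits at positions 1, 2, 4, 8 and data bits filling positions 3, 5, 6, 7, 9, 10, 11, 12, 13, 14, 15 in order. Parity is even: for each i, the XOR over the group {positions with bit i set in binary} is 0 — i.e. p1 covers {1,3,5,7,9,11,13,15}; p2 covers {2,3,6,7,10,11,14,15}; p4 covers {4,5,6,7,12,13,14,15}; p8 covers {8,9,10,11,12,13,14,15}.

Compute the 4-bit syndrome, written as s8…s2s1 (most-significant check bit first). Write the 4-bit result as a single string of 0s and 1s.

s1 (pos 1,3,5,7,9,11,13,15): 0⊕0⊕1⊕0⊕1⊕0⊕0⊕1 = 1
s2 (pos 2,3,6,7,10,11,14,15): 1⊕0⊕1⊕0⊕0⊕0⊕0⊕1 = 1
s4 (pos 4,5,6,7,12,13,14,15): 0⊕1⊕1⊕0⊕0⊕0⊕0⊕1 = 1
s8 (pos 8,9,10,11,12,13,14,15): 1⊕1⊕0⊕0⊕0⊕0⊕0⊕1 = 1
Syndrome s8…s1 = 1111 → error at position 15.

1111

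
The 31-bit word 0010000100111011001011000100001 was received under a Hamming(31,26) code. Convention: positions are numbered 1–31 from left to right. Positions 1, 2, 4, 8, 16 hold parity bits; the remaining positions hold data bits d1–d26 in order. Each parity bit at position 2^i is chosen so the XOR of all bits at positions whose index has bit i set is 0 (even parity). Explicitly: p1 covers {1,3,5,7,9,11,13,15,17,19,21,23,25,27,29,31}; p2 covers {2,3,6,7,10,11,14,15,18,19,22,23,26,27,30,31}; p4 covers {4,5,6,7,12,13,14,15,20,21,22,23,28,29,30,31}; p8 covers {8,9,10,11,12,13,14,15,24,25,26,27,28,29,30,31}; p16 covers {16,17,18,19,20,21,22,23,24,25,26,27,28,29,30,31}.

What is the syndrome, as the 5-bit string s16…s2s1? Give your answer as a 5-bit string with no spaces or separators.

s1 (pos 1,3,5,7,9,11,13,15,17,19,21,23,25,27,29,31): 0⊕1⊕0⊕0⊕0⊕1⊕1⊕1⊕0⊕1⊕1⊕0⊕0⊕0⊕0⊕1 = 1
s2 (pos 2,3,6,7,10,11,14,15,18,19,22,23,26,27,30,31): 0⊕1⊕0⊕0⊕0⊕1⊕0⊕1⊕0⊕1⊕1⊕0⊕1⊕0⊕0⊕1 = 1
s4 (pos 4,5,6,7,12,13,14,15,20,21,22,23,28,29,30,31): 0⊕0⊕0⊕0⊕1⊕1⊕0⊕1⊕0⊕1⊕1⊕0⊕0⊕0⊕0⊕1 = 0
s8 (pos 8,9,10,11,12,13,14,15,24,25,26,27,28,29,30,31): 1⊕0⊕0⊕1⊕1⊕1⊕0⊕1⊕0⊕0⊕1⊕0⊕0⊕0⊕0⊕1 = 1
s16 (pos 16,17,18,19,20,21,22,23,24,25,26,27,28,29,30,31): 1⊕0⊕0⊕1⊕0⊕1⊕1⊕0⊕0⊕0⊕1⊕0⊕0⊕0⊕0⊕1 = 0
Syndrome s16…s1 = 01011 → error at position 11.

01011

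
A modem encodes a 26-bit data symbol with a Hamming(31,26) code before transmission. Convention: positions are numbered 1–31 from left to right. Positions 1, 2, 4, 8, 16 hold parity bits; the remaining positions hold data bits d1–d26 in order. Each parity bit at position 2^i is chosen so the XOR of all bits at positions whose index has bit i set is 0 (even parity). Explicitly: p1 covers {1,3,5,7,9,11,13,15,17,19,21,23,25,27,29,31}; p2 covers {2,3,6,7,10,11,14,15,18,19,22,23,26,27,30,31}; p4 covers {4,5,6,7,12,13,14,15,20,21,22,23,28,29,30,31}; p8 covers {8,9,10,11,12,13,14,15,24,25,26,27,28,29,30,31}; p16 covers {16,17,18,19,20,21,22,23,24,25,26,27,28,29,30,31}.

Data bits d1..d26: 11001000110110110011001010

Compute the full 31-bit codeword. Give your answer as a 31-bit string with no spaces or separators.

1011100110001100110110011001010

Place data at non-parity positions: p1 p2 1 p4 1 0 0 p8 1 0 0 0 1 1 0 p16 1 1 0 1 1 0 0 1 1 0 0 1 0 1 0
p1 (pos 1,3,5,7,9,11,13,15,17,19,21,23,25,27,29,31): XOR of data positions = 1⊕1⊕0⊕1⊕0⊕1⊕0⊕1⊕0⊕1⊕0⊕1⊕0⊕0⊕0 = 1
p2 (pos 2,3,6,7,10,11,14,15,18,19,22,23,26,27,30,31): XOR of data positions = 1⊕0⊕0⊕0⊕0⊕1⊕0⊕1⊕0⊕0⊕0⊕0⊕0⊕1⊕0 = 0
p4 (pos 4,5,6,7,12,13,14,15,20,21,22,23,28,29,30,31): XOR of data positions = 1⊕0⊕0⊕0⊕1⊕1⊕0⊕1⊕1⊕0⊕0⊕1⊕0⊕1⊕0 = 1
p8 (pos 8,9,10,11,12,13,14,15,24,25,26,27,28,29,30,31): XOR of data positions = 1⊕0⊕0⊕0⊕1⊕1⊕0⊕1⊕1⊕0⊕0⊕1⊕0⊕1⊕0 = 1
p16 (pos 16,17,18,19,20,21,22,23,24,25,26,27,28,29,30,31): XOR of data positions = 1⊕1⊕0⊕1⊕1⊕0⊕0⊕1⊕1⊕0⊕0⊕1⊕0⊕1⊕0 = 0
Codeword: 1011100110001100110110011001010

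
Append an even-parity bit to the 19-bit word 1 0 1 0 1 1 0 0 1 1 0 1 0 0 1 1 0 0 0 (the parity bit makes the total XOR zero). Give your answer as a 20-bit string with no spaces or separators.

XOR of the 19 data bits: 1⊕0⊕1⊕0⊕1⊕1⊕0⊕0⊕1⊕1⊕0⊕1⊕0⊕0⊕1⊕1⊕0⊕0⊕0 = 1
Parity bit = 1 (so all 20 bits XOR to 0).

10101100110100110001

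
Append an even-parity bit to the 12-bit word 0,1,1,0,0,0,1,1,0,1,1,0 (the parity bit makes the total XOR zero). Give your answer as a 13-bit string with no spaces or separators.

XOR of the 12 data bits: 0⊕1⊕1⊕0⊕0⊕0⊕1⊕1⊕0⊕1⊕1⊕0 = 0
Parity bit = 0 (so all 13 bits XOR to 0).

0110001101100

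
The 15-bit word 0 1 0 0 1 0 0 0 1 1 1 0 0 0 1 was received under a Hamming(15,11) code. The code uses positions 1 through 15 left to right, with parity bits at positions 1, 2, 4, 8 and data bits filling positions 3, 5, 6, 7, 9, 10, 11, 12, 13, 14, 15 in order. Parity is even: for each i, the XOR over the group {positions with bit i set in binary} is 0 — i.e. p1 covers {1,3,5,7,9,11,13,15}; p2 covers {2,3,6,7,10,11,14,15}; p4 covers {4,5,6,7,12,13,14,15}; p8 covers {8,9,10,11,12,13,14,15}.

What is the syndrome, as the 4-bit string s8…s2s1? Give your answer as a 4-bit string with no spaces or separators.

s1 (pos 1,3,5,7,9,11,13,15): 0⊕0⊕1⊕0⊕1⊕1⊕0⊕1 = 0
s2 (pos 2,3,6,7,10,11,14,15): 1⊕0⊕0⊕0⊕1⊕1⊕0⊕1 = 0
s4 (pos 4,5,6,7,12,13,14,15): 0⊕1⊕0⊕0⊕0⊕0⊕0⊕1 = 0
s8 (pos 8,9,10,11,12,13,14,15): 0⊕1⊕1⊕1⊕0⊕0⊕0⊕1 = 0
Syndrome s8…s1 = 0000 → no error.

0000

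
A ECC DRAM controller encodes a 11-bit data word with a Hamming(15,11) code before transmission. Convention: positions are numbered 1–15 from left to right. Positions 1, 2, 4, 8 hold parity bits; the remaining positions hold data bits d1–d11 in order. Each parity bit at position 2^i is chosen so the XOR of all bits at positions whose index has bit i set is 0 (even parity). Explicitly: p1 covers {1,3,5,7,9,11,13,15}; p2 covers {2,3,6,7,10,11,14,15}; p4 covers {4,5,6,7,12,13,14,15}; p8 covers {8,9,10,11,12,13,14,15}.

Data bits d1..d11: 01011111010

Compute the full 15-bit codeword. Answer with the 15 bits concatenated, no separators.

Place data at non-parity positions: p1 p2 0 p4 1 0 1 p8 1 1 1 1 0 1 0
p1 (pos 1,3,5,7,9,11,13,15): XOR of data positions = 0⊕1⊕1⊕1⊕1⊕0⊕0 = 0
p2 (pos 2,3,6,7,10,11,14,15): XOR of data positions = 0⊕0⊕1⊕1⊕1⊕1⊕0 = 0
p4 (pos 4,5,6,7,12,13,14,15): XOR of data positions = 1⊕0⊕1⊕1⊕0⊕1⊕0 = 0
p8 (pos 8,9,10,11,12,13,14,15): XOR of data positions = 1⊕1⊕1⊕1⊕0⊕1⊕0 = 1
Codeword: 000010111111010

000010111111010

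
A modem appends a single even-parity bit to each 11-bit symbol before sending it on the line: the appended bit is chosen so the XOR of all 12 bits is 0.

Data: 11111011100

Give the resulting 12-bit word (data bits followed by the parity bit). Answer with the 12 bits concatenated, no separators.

XOR of the 11 data bits: 1⊕1⊕1⊕1⊕1⊕0⊕1⊕1⊕1⊕0⊕0 = 0
Parity bit = 0 (so all 12 bits XOR to 0).

111110111000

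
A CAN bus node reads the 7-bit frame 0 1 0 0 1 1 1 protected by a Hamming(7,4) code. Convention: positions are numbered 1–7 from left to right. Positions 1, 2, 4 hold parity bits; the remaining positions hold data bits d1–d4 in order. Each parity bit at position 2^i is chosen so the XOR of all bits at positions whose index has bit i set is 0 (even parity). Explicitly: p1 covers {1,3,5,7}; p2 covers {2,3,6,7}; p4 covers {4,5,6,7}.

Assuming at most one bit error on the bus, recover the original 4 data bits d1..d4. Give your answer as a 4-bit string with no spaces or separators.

0101

s1 (pos 1,3,5,7): 0⊕0⊕1⊕1 = 0
s2 (pos 2,3,6,7): 1⊕0⊕1⊕1 = 1
s4 (pos 4,5,6,7): 0⊕1⊕1⊕1 = 1
Syndrome s4…s1 = 110 → error at position 6.
Flip position 6: 0100111 → 0100101
Read data bits from positions 3,5,6,7: 0101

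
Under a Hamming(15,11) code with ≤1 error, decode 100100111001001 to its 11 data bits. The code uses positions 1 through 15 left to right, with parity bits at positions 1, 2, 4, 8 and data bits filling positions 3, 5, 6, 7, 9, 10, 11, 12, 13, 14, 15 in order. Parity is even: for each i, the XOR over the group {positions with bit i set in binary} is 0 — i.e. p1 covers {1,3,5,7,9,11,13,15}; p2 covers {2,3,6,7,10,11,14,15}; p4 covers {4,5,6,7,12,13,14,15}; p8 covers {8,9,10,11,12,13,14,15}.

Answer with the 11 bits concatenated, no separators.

00011001001

s1 (pos 1,3,5,7,9,11,13,15): 1⊕0⊕0⊕1⊕1⊕0⊕0⊕1 = 0
s2 (pos 2,3,6,7,10,11,14,15): 0⊕0⊕0⊕1⊕0⊕0⊕0⊕1 = 0
s4 (pos 4,5,6,7,12,13,14,15): 1⊕0⊕0⊕1⊕1⊕0⊕0⊕1 = 0
s8 (pos 8,9,10,11,12,13,14,15): 1⊕1⊕0⊕0⊕1⊕0⊕0⊕1 = 0
Syndrome s8…s1 = 0000 → no error.
Read data bits from positions 3,5,6,7,9,10,11,12,13,14,15: 00011001001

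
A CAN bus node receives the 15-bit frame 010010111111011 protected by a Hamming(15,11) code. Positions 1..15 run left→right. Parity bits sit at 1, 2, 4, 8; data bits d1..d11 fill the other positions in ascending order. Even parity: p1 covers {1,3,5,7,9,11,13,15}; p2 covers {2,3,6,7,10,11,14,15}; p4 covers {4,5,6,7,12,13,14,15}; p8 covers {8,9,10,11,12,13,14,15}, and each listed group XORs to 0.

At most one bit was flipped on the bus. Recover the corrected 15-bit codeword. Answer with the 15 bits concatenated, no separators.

s1 (pos 1,3,5,7,9,11,13,15): 0⊕0⊕1⊕1⊕1⊕1⊕0⊕1 = 1
s2 (pos 2,3,6,7,10,11,14,15): 1⊕0⊕0⊕1⊕1⊕1⊕1⊕1 = 0
s4 (pos 4,5,6,7,12,13,14,15): 0⊕1⊕0⊕1⊕1⊕0⊕1⊕1 = 1
s8 (pos 8,9,10,11,12,13,14,15): 1⊕1⊕1⊕1⊕1⊕0⊕1⊕1 = 1
Syndrome s8…s1 = 1101 → error at position 13.
Flip position 13: 010010111111011 → 010010111111111

010010111111111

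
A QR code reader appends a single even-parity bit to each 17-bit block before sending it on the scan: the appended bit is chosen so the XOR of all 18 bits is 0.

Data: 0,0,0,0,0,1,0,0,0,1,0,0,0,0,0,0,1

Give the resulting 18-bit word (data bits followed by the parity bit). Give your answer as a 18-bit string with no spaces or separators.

000001000100000011

XOR of the 17 data bits: 0⊕0⊕0⊕0⊕0⊕1⊕0⊕0⊕0⊕1⊕0⊕0⊕0⊕0⊕0⊕0⊕1 = 1
Parity bit = 1 (so all 18 bits XOR to 0).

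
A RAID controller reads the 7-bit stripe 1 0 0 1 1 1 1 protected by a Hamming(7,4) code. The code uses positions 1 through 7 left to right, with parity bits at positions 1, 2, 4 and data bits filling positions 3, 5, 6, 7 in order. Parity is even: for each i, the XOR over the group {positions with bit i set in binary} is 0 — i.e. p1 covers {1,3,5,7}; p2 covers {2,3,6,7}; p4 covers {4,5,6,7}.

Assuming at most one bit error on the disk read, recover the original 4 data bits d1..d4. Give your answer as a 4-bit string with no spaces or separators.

0111

s1 (pos 1,3,5,7): 1⊕0⊕1⊕1 = 1
s2 (pos 2,3,6,7): 0⊕0⊕1⊕1 = 0
s4 (pos 4,5,6,7): 1⊕1⊕1⊕1 = 0
Syndrome s4…s1 = 001 → error at position 1.
Flip position 1: 1001111 → 0001111
Read data bits from positions 3,5,6,7: 0111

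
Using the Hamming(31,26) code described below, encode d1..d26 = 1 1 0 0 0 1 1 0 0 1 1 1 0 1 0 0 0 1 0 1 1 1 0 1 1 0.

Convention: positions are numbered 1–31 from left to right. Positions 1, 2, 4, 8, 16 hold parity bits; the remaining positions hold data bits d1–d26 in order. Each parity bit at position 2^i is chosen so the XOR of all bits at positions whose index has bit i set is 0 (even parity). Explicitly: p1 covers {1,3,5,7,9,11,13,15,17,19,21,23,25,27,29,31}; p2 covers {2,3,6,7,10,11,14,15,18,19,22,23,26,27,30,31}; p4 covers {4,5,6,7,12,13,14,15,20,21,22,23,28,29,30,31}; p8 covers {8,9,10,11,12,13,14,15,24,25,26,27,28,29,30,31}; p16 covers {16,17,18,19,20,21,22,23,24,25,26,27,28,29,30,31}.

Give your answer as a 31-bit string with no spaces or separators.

Place data at non-parity positions: p1 p2 1 p4 1 0 0 p8 0 1 1 0 0 1 1 p16 1 0 1 0 0 0 1 0 1 1 1 0 1 1 0
p1 (pos 1,3,5,7,9,11,13,15,17,19,21,23,25,27,29,31): XOR of data positions = 1⊕1⊕0⊕0⊕1⊕0⊕1⊕1⊕1⊕0⊕1⊕1⊕1⊕1⊕0 = 0
p2 (pos 2,3,6,7,10,11,14,15,18,19,22,23,26,27,30,31): XOR of data positions = 1⊕0⊕0⊕1⊕1⊕1⊕1⊕0⊕1⊕0⊕1⊕1⊕1⊕1⊕0 = 0
p4 (pos 4,5,6,7,12,13,14,15,20,21,22,23,28,29,30,31): XOR of data positions = 1⊕0⊕0⊕0⊕0⊕1⊕1⊕0⊕0⊕0⊕1⊕0⊕1⊕1⊕0 = 0
p8 (pos 8,9,10,11,12,13,14,15,24,25,26,27,28,29,30,31): XOR of data positions = 0⊕1⊕1⊕0⊕0⊕1⊕1⊕0⊕1⊕1⊕1⊕0⊕1⊕1⊕0 = 1
p16 (pos 16,17,18,19,20,21,22,23,24,25,26,27,28,29,30,31): XOR of data positions = 1⊕0⊕1⊕0⊕0⊕0⊕1⊕0⊕1⊕1⊕1⊕0⊕1⊕1⊕0 = 0
Codeword: 0010100101100110101000101110110

0010100101100110101000101110110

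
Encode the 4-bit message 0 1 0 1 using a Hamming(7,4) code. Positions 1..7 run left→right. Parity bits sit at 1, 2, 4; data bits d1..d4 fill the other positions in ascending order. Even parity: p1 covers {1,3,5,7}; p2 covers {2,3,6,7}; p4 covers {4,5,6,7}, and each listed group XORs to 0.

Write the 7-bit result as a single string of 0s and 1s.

Place data at non-parity positions: p1 p2 0 p4 1 0 1
p1 (pos 1,3,5,7): XOR of data positions = 0⊕1⊕1 = 0
p2 (pos 2,3,6,7): XOR of data positions = 0⊕0⊕1 = 1
p4 (pos 4,5,6,7): XOR of data positions = 1⊕0⊕1 = 0
Codeword: 0100101

0100101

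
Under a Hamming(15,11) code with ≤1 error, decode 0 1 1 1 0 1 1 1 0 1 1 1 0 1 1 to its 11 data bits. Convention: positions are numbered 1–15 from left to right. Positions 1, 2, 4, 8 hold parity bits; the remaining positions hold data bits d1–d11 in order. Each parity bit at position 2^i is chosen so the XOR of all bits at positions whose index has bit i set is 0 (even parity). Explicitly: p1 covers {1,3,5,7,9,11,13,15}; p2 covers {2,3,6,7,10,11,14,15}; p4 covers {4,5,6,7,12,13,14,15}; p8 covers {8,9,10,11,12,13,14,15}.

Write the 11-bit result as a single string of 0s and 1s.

s1 (pos 1,3,5,7,9,11,13,15): 0⊕1⊕0⊕1⊕0⊕1⊕0⊕1 = 0
s2 (pos 2,3,6,7,10,11,14,15): 1⊕1⊕1⊕1⊕1⊕1⊕1⊕1 = 0
s4 (pos 4,5,6,7,12,13,14,15): 1⊕0⊕1⊕1⊕1⊕0⊕1⊕1 = 0
s8 (pos 8,9,10,11,12,13,14,15): 1⊕0⊕1⊕1⊕1⊕0⊕1⊕1 = 0
Syndrome s8…s1 = 0000 → no error.
Read data bits from positions 3,5,6,7,9,10,11,12,13,14,15: 10110111011

10110111011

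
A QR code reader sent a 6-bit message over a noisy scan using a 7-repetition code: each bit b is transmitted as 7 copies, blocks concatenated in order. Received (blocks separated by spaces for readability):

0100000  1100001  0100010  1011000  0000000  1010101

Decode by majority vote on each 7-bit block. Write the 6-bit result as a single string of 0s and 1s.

000001

Block 1 (0100000): 1 one → 0
Block 2 (1100001): 3 ones → 0
Block 3 (0100010): 2 ones → 0
Block 4 (1011000): 3 ones → 0
Block 5 (0000000): 0 ones → 0
Block 6 (1010101): 4 ones → 1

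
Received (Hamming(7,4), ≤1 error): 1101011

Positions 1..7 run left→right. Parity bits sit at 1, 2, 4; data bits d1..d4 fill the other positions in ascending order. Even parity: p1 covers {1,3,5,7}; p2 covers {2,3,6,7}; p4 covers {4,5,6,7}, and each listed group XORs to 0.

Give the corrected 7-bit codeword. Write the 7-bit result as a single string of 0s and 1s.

s1 (pos 1,3,5,7): 1⊕0⊕0⊕1 = 0
s2 (pos 2,3,6,7): 1⊕0⊕1⊕1 = 1
s4 (pos 4,5,6,7): 1⊕0⊕1⊕1 = 1
Syndrome s4…s1 = 110 → error at position 6.
Flip position 6: 1101011 → 1101001

1101001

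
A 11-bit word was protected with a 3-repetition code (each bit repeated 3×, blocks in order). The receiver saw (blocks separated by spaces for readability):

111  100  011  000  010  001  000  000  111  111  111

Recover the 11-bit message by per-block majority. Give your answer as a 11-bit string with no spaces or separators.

10100000111

Block 1 (111): 3 ones → 1
Block 2 (100): 1 one → 0
Block 3 (011): 2 ones → 1
Block 4 (000): 0 ones → 0
Block 5 (010): 1 one → 0
Block 6 (001): 1 one → 0
Block 7 (000): 0 ones → 0
Block 8 (000): 0 ones → 0
Block 9 (111): 3 ones → 1
Block 10 (111): 3 ones → 1
Block 11 (111): 3 ones → 1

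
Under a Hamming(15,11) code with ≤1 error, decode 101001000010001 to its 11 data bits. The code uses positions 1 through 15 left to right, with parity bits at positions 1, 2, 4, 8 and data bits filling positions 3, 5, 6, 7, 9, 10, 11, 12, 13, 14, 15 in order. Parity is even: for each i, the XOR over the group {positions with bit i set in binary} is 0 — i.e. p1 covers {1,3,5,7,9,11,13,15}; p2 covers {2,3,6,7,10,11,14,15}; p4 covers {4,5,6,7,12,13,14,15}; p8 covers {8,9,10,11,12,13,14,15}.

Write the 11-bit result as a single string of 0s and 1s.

s1 (pos 1,3,5,7,9,11,13,15): 1⊕1⊕0⊕0⊕0⊕1⊕0⊕1 = 0
s2 (pos 2,3,6,7,10,11,14,15): 0⊕1⊕1⊕0⊕0⊕1⊕0⊕1 = 0
s4 (pos 4,5,6,7,12,13,14,15): 0⊕0⊕1⊕0⊕0⊕0⊕0⊕1 = 0
s8 (pos 8,9,10,11,12,13,14,15): 0⊕0⊕0⊕1⊕0⊕0⊕0⊕1 = 0
Syndrome s8…s1 = 0000 → no error.
Read data bits from positions 3,5,6,7,9,10,11,12,13,14,15: 10100010001

10100010001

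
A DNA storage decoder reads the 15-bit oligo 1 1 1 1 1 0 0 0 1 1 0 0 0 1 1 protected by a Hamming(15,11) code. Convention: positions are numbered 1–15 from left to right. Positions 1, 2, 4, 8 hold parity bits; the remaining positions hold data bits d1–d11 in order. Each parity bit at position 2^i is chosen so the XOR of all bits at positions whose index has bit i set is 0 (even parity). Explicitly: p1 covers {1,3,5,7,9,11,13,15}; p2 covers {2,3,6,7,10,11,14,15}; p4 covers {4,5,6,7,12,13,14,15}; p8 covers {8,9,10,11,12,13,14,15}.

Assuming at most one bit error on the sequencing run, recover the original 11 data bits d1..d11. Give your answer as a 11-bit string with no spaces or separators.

01001100011

s1 (pos 1,3,5,7,9,11,13,15): 1⊕1⊕1⊕0⊕1⊕0⊕0⊕1 = 1
s2 (pos 2,3,6,7,10,11,14,15): 1⊕1⊕0⊕0⊕1⊕0⊕1⊕1 = 1
s4 (pos 4,5,6,7,12,13,14,15): 1⊕1⊕0⊕0⊕0⊕0⊕1⊕1 = 0
s8 (pos 8,9,10,11,12,13,14,15): 0⊕1⊕1⊕0⊕0⊕0⊕1⊕1 = 0
Syndrome s8…s1 = 0011 → error at position 3.
Flip position 3: 111110001100011 → 110110001100011
Read data bits from positions 3,5,6,7,9,10,11,12,13,14,15: 01001100011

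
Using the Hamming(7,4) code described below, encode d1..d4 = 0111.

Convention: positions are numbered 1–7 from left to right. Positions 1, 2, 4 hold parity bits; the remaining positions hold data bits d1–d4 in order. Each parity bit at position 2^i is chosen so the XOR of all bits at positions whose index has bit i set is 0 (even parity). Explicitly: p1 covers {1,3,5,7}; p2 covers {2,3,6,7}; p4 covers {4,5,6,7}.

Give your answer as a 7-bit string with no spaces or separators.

Place data at non-parity positions: p1 p2 0 p4 1 1 1
p1 (pos 1,3,5,7): XOR of data positions = 0⊕1⊕1 = 0
p2 (pos 2,3,6,7): XOR of data positions = 0⊕1⊕1 = 0
p4 (pos 4,5,6,7): XOR of data positions = 1⊕1⊕1 = 1
Codeword: 0001111

0001111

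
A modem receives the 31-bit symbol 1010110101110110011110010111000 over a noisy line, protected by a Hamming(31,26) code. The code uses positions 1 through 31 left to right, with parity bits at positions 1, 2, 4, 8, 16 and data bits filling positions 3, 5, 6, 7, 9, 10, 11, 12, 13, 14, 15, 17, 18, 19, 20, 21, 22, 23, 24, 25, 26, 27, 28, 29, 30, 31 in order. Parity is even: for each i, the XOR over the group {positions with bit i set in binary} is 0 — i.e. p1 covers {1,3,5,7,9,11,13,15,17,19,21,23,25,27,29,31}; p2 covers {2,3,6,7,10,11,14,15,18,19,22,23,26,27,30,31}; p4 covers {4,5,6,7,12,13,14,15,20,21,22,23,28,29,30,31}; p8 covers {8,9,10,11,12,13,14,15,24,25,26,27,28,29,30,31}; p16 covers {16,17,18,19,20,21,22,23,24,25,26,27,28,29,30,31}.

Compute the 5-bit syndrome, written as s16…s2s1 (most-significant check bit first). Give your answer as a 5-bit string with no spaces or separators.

s1 (pos 1,3,5,7,9,11,13,15,17,19,21,23,25,27,29,31): 1⊕1⊕1⊕0⊕0⊕1⊕0⊕1⊕0⊕1⊕1⊕0⊕0⊕1⊕0⊕0 = 0
s2 (pos 2,3,6,7,10,11,14,15,18,19,22,23,26,27,30,31): 0⊕1⊕1⊕0⊕1⊕1⊕1⊕1⊕1⊕1⊕0⊕0⊕1⊕1⊕0⊕0 = 0
s4 (pos 4,5,6,7,12,13,14,15,20,21,22,23,28,29,30,31): 0⊕1⊕1⊕0⊕1⊕0⊕1⊕1⊕1⊕1⊕0⊕0⊕1⊕0⊕0⊕0 = 0
s8 (pos 8,9,10,11,12,13,14,15,24,25,26,27,28,29,30,31): 1⊕0⊕1⊕1⊕1⊕0⊕1⊕1⊕1⊕0⊕1⊕1⊕1⊕0⊕0⊕0 = 0
s16 (pos 16,17,18,19,20,21,22,23,24,25,26,27,28,29,30,31): 0⊕0⊕1⊕1⊕1⊕1⊕0⊕0⊕1⊕0⊕1⊕1⊕1⊕0⊕0⊕0 = 0
Syndrome s16…s1 = 00000 → no error.

00000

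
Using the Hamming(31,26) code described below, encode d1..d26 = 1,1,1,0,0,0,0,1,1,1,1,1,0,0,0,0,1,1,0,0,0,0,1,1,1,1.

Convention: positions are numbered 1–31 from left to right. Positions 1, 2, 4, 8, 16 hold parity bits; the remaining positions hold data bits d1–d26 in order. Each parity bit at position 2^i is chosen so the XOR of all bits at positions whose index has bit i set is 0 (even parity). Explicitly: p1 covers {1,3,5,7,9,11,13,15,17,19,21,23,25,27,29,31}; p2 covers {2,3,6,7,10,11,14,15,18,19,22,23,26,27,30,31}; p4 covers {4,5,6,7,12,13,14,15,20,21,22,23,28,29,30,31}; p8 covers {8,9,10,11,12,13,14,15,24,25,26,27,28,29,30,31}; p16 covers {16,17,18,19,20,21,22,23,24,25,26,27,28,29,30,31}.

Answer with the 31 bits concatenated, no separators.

Place data at non-parity positions: p1 p2 1 p4 1 1 0 p8 0 0 0 1 1 1 1 p16 1 0 0 0 0 1 1 0 0 0 0 1 1 1 1
p1 (pos 1,3,5,7,9,11,13,15,17,19,21,23,25,27,29,31): XOR of data positions = 1⊕1⊕0⊕0⊕0⊕1⊕1⊕1⊕0⊕0⊕1⊕0⊕0⊕1⊕1 = 0
p2 (pos 2,3,6,7,10,11,14,15,18,19,22,23,26,27,30,31): XOR of data positions = 1⊕1⊕0⊕0⊕0⊕1⊕1⊕0⊕0⊕1⊕1⊕0⊕0⊕1⊕1 = 0
p4 (pos 4,5,6,7,12,13,14,15,20,21,22,23,28,29,30,31): XOR of data positions = 1⊕1⊕0⊕1⊕1⊕1⊕1⊕0⊕0⊕1⊕1⊕1⊕1⊕1⊕1 = 0
p8 (pos 8,9,10,11,12,13,14,15,24,25,26,27,28,29,30,31): XOR of data positions = 0⊕0⊕0⊕1⊕1⊕1⊕1⊕0⊕0⊕0⊕0⊕1⊕1⊕1⊕1 = 0
p16 (pos 16,17,18,19,20,21,22,23,24,25,26,27,28,29,30,31): XOR of data positions = 1⊕0⊕0⊕0⊕0⊕1⊕1⊕0⊕0⊕0⊕0⊕1⊕1⊕1⊕1 = 1
Codeword: 0010110000011111100001100001111

0010110000011111100001100001111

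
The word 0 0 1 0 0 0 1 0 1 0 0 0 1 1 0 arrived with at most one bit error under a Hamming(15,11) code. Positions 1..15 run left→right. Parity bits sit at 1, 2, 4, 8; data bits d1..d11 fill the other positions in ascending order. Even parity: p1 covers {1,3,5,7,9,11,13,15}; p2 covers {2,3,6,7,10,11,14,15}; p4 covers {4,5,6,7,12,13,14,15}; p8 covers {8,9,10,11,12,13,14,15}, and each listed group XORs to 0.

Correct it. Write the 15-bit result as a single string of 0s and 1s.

001000101000100

s1 (pos 1,3,5,7,9,11,13,15): 0⊕1⊕0⊕1⊕1⊕0⊕1⊕0 = 0
s2 (pos 2,3,6,7,10,11,14,15): 0⊕1⊕0⊕1⊕0⊕0⊕1⊕0 = 1
s4 (pos 4,5,6,7,12,13,14,15): 0⊕0⊕0⊕1⊕0⊕1⊕1⊕0 = 1
s8 (pos 8,9,10,11,12,13,14,15): 0⊕1⊕0⊕0⊕0⊕1⊕1⊕0 = 1
Syndrome s8…s1 = 1110 → error at position 14.
Flip position 14: 001000101000110 → 001000101000100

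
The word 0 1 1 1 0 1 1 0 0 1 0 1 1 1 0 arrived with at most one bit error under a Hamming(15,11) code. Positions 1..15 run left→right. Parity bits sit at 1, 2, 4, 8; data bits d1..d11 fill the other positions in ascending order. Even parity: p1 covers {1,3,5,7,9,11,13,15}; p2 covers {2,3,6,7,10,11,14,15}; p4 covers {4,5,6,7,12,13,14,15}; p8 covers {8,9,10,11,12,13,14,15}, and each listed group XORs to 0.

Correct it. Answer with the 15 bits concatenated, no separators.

111101100101110

s1 (pos 1,3,5,7,9,11,13,15): 0⊕1⊕0⊕1⊕0⊕0⊕1⊕0 = 1
s2 (pos 2,3,6,7,10,11,14,15): 1⊕1⊕1⊕1⊕1⊕0⊕1⊕0 = 0
s4 (pos 4,5,6,7,12,13,14,15): 1⊕0⊕1⊕1⊕1⊕1⊕1⊕0 = 0
s8 (pos 8,9,10,11,12,13,14,15): 0⊕0⊕1⊕0⊕1⊕1⊕1⊕0 = 0
Syndrome s8…s1 = 0001 → error at position 1.
Flip position 1: 011101100101110 → 111101100101110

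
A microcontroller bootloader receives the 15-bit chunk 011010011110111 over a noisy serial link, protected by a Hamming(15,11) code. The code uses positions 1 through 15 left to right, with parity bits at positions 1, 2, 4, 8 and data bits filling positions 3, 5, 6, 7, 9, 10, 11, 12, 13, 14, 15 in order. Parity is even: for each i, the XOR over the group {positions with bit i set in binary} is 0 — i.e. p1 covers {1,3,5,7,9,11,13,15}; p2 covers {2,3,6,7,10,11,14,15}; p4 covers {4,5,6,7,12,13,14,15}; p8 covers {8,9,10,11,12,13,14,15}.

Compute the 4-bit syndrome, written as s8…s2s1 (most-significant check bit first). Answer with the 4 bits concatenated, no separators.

s1 (pos 1,3,5,7,9,11,13,15): 0⊕1⊕1⊕0⊕1⊕1⊕1⊕1 = 0
s2 (pos 2,3,6,7,10,11,14,15): 1⊕1⊕0⊕0⊕1⊕1⊕1⊕1 = 0
s4 (pos 4,5,6,7,12,13,14,15): 0⊕1⊕0⊕0⊕0⊕1⊕1⊕1 = 0
s8 (pos 8,9,10,11,12,13,14,15): 1⊕1⊕1⊕1⊕0⊕1⊕1⊕1 = 1
Syndrome s8…s1 = 1000 → error at position 8.

1000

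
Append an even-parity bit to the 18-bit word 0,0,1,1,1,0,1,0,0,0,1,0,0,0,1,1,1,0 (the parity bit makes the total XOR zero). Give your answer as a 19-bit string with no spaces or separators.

0011101000100011100

XOR of the 18 data bits: 0⊕0⊕1⊕1⊕1⊕0⊕1⊕0⊕0⊕0⊕1⊕0⊕0⊕0⊕1⊕1⊕1⊕0 = 0
Parity bit = 0 (so all 19 bits XOR to 0).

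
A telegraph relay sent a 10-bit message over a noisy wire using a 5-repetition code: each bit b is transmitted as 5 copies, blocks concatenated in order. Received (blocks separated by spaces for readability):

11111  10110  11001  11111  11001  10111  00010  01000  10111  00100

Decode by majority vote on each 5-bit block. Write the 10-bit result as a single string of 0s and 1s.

Block 1 (11111): 5 ones → 1
Block 2 (10110): 3 ones → 1
Block 3 (11001): 3 ones → 1
Block 4 (11111): 5 ones → 1
Block 5 (11001): 3 ones → 1
Block 6 (10111): 4 ones → 1
Block 7 (00010): 1 one → 0
Block 8 (01000): 1 one → 0
Block 9 (10111): 4 ones → 1
Block 10 (00100): 1 one → 0

1111110010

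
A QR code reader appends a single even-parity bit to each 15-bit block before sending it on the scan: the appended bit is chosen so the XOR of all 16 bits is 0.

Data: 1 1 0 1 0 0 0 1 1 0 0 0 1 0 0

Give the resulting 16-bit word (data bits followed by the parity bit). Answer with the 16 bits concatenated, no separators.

XOR of the 15 data bits: 1⊕1⊕0⊕1⊕0⊕0⊕0⊕1⊕1⊕0⊕0⊕0⊕1⊕0⊕0 = 0
Parity bit = 0 (so all 16 bits XOR to 0).

1101000110001000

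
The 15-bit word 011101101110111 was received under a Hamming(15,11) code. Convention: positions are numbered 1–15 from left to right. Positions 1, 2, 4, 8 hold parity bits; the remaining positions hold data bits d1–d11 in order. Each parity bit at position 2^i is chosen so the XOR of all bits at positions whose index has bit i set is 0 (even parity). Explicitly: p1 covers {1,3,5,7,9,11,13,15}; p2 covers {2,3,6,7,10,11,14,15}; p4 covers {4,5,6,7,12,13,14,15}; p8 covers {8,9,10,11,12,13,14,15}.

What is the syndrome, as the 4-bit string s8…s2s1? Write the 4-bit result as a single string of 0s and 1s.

s1 (pos 1,3,5,7,9,11,13,15): 0⊕1⊕0⊕1⊕1⊕1⊕1⊕1 = 0
s2 (pos 2,3,6,7,10,11,14,15): 1⊕1⊕1⊕1⊕1⊕1⊕1⊕1 = 0
s4 (pos 4,5,6,7,12,13,14,15): 1⊕0⊕1⊕1⊕0⊕1⊕1⊕1 = 0
s8 (pos 8,9,10,11,12,13,14,15): 0⊕1⊕1⊕1⊕0⊕1⊕1⊕1 = 0
Syndrome s8…s1 = 0000 → no error.

0000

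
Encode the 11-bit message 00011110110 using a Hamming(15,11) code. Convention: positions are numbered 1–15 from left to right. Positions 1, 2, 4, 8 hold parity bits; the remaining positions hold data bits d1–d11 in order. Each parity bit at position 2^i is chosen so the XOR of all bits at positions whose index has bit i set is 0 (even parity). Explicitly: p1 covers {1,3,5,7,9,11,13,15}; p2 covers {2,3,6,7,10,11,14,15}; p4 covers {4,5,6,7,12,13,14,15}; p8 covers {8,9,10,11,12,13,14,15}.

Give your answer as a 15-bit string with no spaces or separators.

000100111110110

Place data at non-parity positions: p1 p2 0 p4 0 0 1 p8 1 1 1 0 1 1 0
p1 (pos 1,3,5,7,9,11,13,15): XOR of data positions = 0⊕0⊕1⊕1⊕1⊕1⊕0 = 0
p2 (pos 2,3,6,7,10,11,14,15): XOR of data positions = 0⊕0⊕1⊕1⊕1⊕1⊕0 = 0
p4 (pos 4,5,6,7,12,13,14,15): XOR of data positions = 0⊕0⊕1⊕0⊕1⊕1⊕0 = 1
p8 (pos 8,9,10,11,12,13,14,15): XOR of data positions = 1⊕1⊕1⊕0⊕1⊕1⊕0 = 1
Codeword: 000100111110110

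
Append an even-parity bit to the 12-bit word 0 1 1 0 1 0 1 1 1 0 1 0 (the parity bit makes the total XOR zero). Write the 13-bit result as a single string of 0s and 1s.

XOR of the 12 data bits: 0⊕1⊕1⊕0⊕1⊕0⊕1⊕1⊕1⊕0⊕1⊕0 = 1
Parity bit = 1 (so all 13 bits XOR to 0).

0110101110101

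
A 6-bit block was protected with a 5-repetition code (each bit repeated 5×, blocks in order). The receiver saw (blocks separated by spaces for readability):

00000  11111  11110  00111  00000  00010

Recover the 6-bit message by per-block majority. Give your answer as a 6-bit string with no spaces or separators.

Block 1 (00000): 0 ones → 0
Block 2 (11111): 5 ones → 1
Block 3 (11110): 4 ones → 1
Block 4 (00111): 3 ones → 1
Block 5 (00000): 0 ones → 0
Block 6 (00010): 1 one → 0

011100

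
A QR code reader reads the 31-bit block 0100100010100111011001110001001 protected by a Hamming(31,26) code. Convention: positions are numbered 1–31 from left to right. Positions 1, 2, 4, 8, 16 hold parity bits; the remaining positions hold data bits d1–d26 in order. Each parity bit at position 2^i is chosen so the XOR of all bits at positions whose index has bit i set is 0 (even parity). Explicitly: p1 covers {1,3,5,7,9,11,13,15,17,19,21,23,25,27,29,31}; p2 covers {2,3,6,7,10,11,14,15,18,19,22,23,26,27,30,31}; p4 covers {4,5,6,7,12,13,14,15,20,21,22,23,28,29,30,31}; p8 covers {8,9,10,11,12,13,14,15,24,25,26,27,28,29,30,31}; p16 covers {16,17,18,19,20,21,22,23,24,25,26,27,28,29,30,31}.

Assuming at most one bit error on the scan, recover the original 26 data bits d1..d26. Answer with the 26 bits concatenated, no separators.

01001010010011001110001001

s1 (pos 1,3,5,7,9,11,13,15,17,19,21,23,25,27,29,31): 0⊕0⊕1⊕0⊕1⊕1⊕0⊕1⊕0⊕1⊕0⊕1⊕0⊕0⊕0⊕1 = 1
s2 (pos 2,3,6,7,10,11,14,15,18,19,22,23,26,27,30,31): 1⊕0⊕0⊕0⊕0⊕1⊕1⊕1⊕1⊕1⊕1⊕1⊕0⊕0⊕0⊕1 = 1
s4 (pos 4,5,6,7,12,13,14,15,20,21,22,23,28,29,30,31): 0⊕1⊕0⊕0⊕0⊕0⊕1⊕1⊕0⊕0⊕1⊕1⊕1⊕0⊕0⊕1 = 1
s8 (pos 8,9,10,11,12,13,14,15,24,25,26,27,28,29,30,31): 0⊕1⊕0⊕1⊕0⊕0⊕1⊕1⊕1⊕0⊕0⊕0⊕1⊕0⊕0⊕1 = 1
s16 (pos 16,17,18,19,20,21,22,23,24,25,26,27,28,29,30,31): 1⊕0⊕1⊕1⊕0⊕0⊕1⊕1⊕1⊕0⊕0⊕0⊕1⊕0⊕0⊕1 = 0
Syndrome s16…s1 = 01111 → error at position 15.
Flip position 15: 0100100010100111011001110001001 → 0100100010100101011001110001001
Read data bits from positions 3,5,6,7,9,10,11,12,13,14,15,17,18,19,20,21,22,23,24,25,26,27,28,29,30,31: 01001010010011001110001001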